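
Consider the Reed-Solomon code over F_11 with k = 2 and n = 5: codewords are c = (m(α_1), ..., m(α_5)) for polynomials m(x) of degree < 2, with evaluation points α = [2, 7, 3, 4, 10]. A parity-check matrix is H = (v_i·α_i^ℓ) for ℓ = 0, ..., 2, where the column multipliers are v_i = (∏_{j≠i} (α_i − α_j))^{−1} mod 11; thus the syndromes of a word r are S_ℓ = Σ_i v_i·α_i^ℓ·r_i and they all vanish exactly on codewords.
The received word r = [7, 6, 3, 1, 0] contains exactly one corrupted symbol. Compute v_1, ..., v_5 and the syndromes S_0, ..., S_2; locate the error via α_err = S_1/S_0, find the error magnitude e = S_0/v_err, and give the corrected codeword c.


S = (8, 5, 10), error at position 1, error magnitude e = 2, c = [5, 6, 3, 1, 0].

Step 1: column multipliers v_i = (∏_{j≠i}(α_i − α_j))^{−1} mod 11.
  i = 1 (α = 2): (2−7)(2−3)(2−4)(2−10) = (−5)·(−1)·(−2)·(−8) = 80 ≡ 3, so v_1 = 3^{−1} = 4 (mod 11).
  i = 2 (α = 7): (7−2)(7−3)(7−4)(7−10) = 5·4·3·(−3) = −180 ≡ 7, so v_2 = 7^{−1} = 8 (mod 11).
  i = 3 (α = 3): (3−2)(3−7)(3−4)(3−10) = 1·(−4)·(−1)·(−7) = −28 ≡ 5, so v_3 = 5^{−1} = 9 (mod 11).
  i = 4 (α = 4): (4−2)(4−7)(4−3)(4−10) = 2·(−3)·1·(−6) = 36 ≡ 3, so v_4 = 3^{−1} = 4 (mod 11).
  i = 5 (α = 10): (10−2)(10−7)(10−3)(10−4) = 8·3·7·6 = 1008 ≡ 7, so v_5 = 7^{−1} = 8 (mod 11).
  v = [4, 8, 9, 4, 8].
Step 2: syndromes of r = [7, 6, 3, 1, 0] (all sums mod 11).
  S_0 = Σ v_i r_i = 4·7 + 8·6 + 9·3 + 4·1 + 8·0 = 107 ≡ 8.
  S_1 = Σ v_i α_i r_i = 4·2·7 + 8·7·6 + 9·3·3 + 4·4·1 + 8·10·0 = 489 ≡ 5.
  α_i^2 mod 11 = [4, 5, 9, 5, 1].
  S_2 = Σ v_i α_i^2 r_i = 4·4·7 + 8·5·6 + 9·9·3 + 4·5·1 + 8·1·0 = 615 ≡ 10.
  S = (8, 5, 10) ≠ 0, so r is not a codeword (an error is present).
Step 3: locate the error. For a single error e at position i, S_ℓ = v_i·e·α_i^ℓ, so α_err = S_1/S_0.
  S_0^{−1} = 8^{−1} = 7 (mod 11), so α_err = 5·7 = 35 ≡ 2 = α_1. Error position i = 1.
  Consistency check: S_2/S_1 = 10·9 = 90 ≡ 2 = α_err ✓ (single-error assumption holds).
Step 4: error magnitude e = S_0/v_1 = S_0·∏_{j≠1}(α_1 − α_j) = 8·3 = 24 ≡ 2 (mod 11).
Step 5: correct position 1: c_1 = r_1 − e = 7 − 2 ≡ 5 (mod 11). Hence c = [5, 6, 3, 1, 0].
  Check: interpolating c through the α_i gives m(x) = 9 + 9·x (degree < 2) with m(α_i) = c_i for every i, so c is indeed a codeword.


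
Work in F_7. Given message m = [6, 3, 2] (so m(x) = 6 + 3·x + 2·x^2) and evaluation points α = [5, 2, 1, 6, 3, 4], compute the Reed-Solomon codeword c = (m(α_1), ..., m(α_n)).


c = [1, 6, 4, 5, 5, 1]

Message polynomial: m(x) = 6 + 3·x + 2·x^2 (mod 7).
For each evaluation point α_i, compute m(α_i) mod 7:
  α_1 = 5: Horner steps 2 → 6 → 1, so m(5) = 1.
  α_2 = 2: Horner steps 2 → 0 → 6, so m(2) = 6.
  α_3 = 1: Horner steps 2 → 5 → 4, so m(1) = 4.
  α_4 = 6: Horner steps 2 → 1 → 5, so m(6) = 5.
  α_5 = 3: Horner steps 2 → 2 → 5, so m(3) = 5.
  α_6 = 4: Horner steps 2 → 4 → 1, so m(4) = 1.
Codeword c = [1, 6, 4, 5, 5, 1] ∈ F_7^6.


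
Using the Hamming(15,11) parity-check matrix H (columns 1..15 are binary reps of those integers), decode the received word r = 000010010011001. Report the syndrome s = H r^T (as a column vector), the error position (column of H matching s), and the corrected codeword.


s = (0, 1, 0, 1)^T, error position = 5, corrected codeword c = 000000010011001

Compute s = H r^T mod 2 one row at a time:
  s_1 = 1 + 0 + 0 + 1 + 1 + 0 + 0 + 1 = 4 ≡ 0 (mod 2).
  s_2 = 0 + 1 + 0 + 0 + 1 + 0 + 0 + 1 = 3 ≡ 1 (mod 2).
  s_3 = 0 + 0 + 0 + 0 + 0 + 1 + 0 + 1 = 2 ≡ 0 (mod 2).
  s_4 = 0 + 0 + 1 + 0 + 0 + 1 + 0 + 1 = 3 ≡ 1 (mod 2).
s = (0, 1, 0, 1)^T — this equals column 5 of H (binary 0101), so error is at position 5.
Correct: flip bit 5 of r = 000010010011001 to get c = 000000010011001.


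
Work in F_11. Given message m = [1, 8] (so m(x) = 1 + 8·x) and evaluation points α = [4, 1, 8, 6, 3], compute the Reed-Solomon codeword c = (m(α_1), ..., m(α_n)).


c = [0, 9, 10, 5, 3]

Message polynomial: m(x) = 1 + 8·x (mod 11).
For each evaluation point α_i, compute m(α_i) mod 11:
  α_1 = 4: Horner steps 8 → 0, so m(4) = 0.
  α_2 = 1: Horner steps 8 → 9, so m(1) = 9.
  α_3 = 8: Horner steps 8 → 10, so m(8) = 10.
  α_4 = 6: Horner steps 8 → 5, so m(6) = 5.
  α_5 = 3: Horner steps 8 → 3, so m(3) = 3.
Codeword c = [0, 9, 10, 5, 3] ∈ F_11^5.


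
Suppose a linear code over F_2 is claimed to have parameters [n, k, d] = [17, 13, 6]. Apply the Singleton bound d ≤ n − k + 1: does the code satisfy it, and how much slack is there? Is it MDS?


Singleton RHS = n − k + 1 = 5, slack = -1, bound violated (no such code; not MDS).

Singleton bound: d ≤ n − k + 1.
Here n = 17, k = 13, so n − k + 1 = 5.
Given d = 6, check d ≤ 5: NO.
Slack = (n − k + 1) − d = -1.
The slack is negative: d = 6 exceeds n − k + 1 = 5 by 1, so the Singleton bound is violated and no linear [17, 13, 6]_2 code can exist. In particular it is not MDS (MDS requires d = n − k + 1 exactly).
Description: the claimed parameters are [17, 13, 6]_2; such a code would be impossible (violates the Singleton bound).


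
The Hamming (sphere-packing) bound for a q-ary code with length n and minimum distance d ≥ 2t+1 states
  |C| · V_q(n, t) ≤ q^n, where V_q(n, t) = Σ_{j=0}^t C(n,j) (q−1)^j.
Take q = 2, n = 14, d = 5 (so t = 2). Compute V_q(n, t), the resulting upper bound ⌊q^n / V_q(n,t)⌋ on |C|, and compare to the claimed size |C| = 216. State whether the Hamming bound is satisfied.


V_q(n, t) = 106, q^n = 16384, Hamming bound = 154, |C| = 216 > bound (violated).

Step 1: Compute V_q(n, t) = Σ_{j=0}^2 C(n, j) (q−1)^j.
  j = 0: C(14,0)·(1)^0 = 1·1 = 1.
  j = 1: C(14,1)·(1)^1 = 14·1 = 14.
  j = 2: C(14,2)·(1)^2 = 91·1 = 91.
  V_q(n, t) = 1 + 14 + 91 = 106.
Step 2: q^n = 2^14 = 16384.
Step 3: Hamming bound ⌊q^n / V_q(n,t)⌋ = ⌊16384/106⌋ = 154.
Step 4: Compare |C| = 216 to 154: violated.
The claimed |C| lies above the Hamming bound, so no 2-ary code of length 14 with d ≥ 5 can have 216 codewords.


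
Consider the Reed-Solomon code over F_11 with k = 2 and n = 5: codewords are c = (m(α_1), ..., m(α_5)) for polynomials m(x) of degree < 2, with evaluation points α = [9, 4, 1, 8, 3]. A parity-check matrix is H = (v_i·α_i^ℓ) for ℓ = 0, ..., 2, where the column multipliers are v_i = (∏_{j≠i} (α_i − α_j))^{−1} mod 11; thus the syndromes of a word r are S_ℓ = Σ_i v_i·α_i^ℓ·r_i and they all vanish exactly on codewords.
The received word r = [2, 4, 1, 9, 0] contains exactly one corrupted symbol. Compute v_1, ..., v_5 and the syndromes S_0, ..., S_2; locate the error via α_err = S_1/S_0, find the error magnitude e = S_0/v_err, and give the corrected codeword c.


S = (7, 7, 7), error at position 3, error magnitude e = 9, c = [2, 4, 3, 9, 0].

Step 1: column multipliers v_i = (∏_{j≠i}(α_i − α_j))^{−1} mod 11.
  i = 1 (α = 9): (9−4)(9−1)(9−8)(9−3) = 5·8·1·6 = 240 ≡ 9, so v_1 = 9^{−1} = 5 (mod 11).
  i = 2 (α = 4): (4−9)(4−1)(4−8)(4−3) = (−5)·3·(−4)·1 = 60 ≡ 5, so v_2 = 5^{−1} = 9 (mod 11).
  i = 3 (α = 1): (1−9)(1−4)(1−8)(1−3) = (−8)·(−3)·(−7)·(−2) = 336 ≡ 6, so v_3 = 6^{−1} = 2 (mod 11).
  i = 4 (α = 8): (8−9)(8−4)(8−1)(8−3) = (−1)·4·7·5 = −140 ≡ 3, so v_4 = 3^{−1} = 4 (mod 11).
  i = 5 (α = 3): (3−9)(3−4)(3−1)(3−8) = (−6)·(−1)·2·(−5) = −60 ≡ 6, so v_5 = 6^{−1} = 2 (mod 11).
  v = [5, 9, 2, 4, 2].
Step 2: syndromes of r = [2, 4, 1, 9, 0] (all sums mod 11).
  S_0 = Σ v_i r_i = 5·2 + 9·4 + 2·1 + 4·9 + 2·0 = 84 ≡ 7.
  S_1 = Σ v_i α_i r_i = 5·9·2 + 9·4·4 + 2·1·1 + 4·8·9 + 2·3·0 = 524 ≡ 7.
  α_i^2 mod 11 = [4, 5, 1, 9, 9].
  S_2 = Σ v_i α_i^2 r_i = 5·4·2 + 9·5·4 + 2·1·1 + 4·9·9 + 2·9·0 = 546 ≡ 7.
  S = (7, 7, 7) ≠ 0, so r is not a codeword (an error is present).
Step 3: locate the error. For a single error e at position i, S_ℓ = v_i·e·α_i^ℓ, so α_err = S_1/S_0.
  S_0^{−1} = 7^{−1} = 8 (mod 11), so α_err = 7·8 = 56 ≡ 1 = α_3. Error position i = 3.
  Consistency check: S_2/S_1 = 7·8 = 56 ≡ 1 = α_err ✓ (single-error assumption holds).
Step 4: error magnitude e = S_0/v_3 = S_0·∏_{j≠3}(α_3 − α_j) = 7·6 = 42 ≡ 9 (mod 11).
Step 5: correct position 3: c_3 = r_3 − e = 1 − 9 ≡ 3 (mod 11). Hence c = [2, 4, 3, 9, 0].
  Check: interpolating c through the α_i gives m(x) = 10 + 4·x (degree < 2) with m(α_i) = c_i for every i, so c is indeed a codeword.


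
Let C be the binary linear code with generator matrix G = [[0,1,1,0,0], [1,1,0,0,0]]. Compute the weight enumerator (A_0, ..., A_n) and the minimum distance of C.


Weight distribution: A_0 = 1, A_2 = 3. Minimum distance d = 2.

Enumerate all 2^2 = 4 messages m ∈ F_2^2.
For each, compute codeword c = mG in F_2^5, then tally its weight.
  m = 00 → c = 00000, weight = 0.
  m = 10 → c = 01100, weight = 2.
  m = 01 → c = 11000, weight = 2.
  m = 11 → c = 10100, weight = 2.
Tally weights:
  weight 0: 1 codewords.
  weight 2: 3 codewords.
Minimum distance d = smallest w > 0 with A_w > 0 = 2.
Sanity: Σ A_w = 4 = 2^2 = 4 ✓.


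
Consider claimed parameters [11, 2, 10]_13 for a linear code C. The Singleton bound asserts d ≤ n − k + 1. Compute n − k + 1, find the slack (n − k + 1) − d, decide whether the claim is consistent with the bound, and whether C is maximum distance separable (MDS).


Singleton RHS = n − k + 1 = 10, slack = 0, bound satisfied, MDS.

Singleton bound: d ≤ n − k + 1.
Here n = 11, k = 2, so n − k + 1 = 10.
Given d = 10, check d ≤ 10: YES.
Slack = (n − k + 1) − d = 0.
The code is MDS (slack = 0).
Description: the claimed parameters are [11, 2, 10]_13; such a code would be MDS (meets Singleton bound).


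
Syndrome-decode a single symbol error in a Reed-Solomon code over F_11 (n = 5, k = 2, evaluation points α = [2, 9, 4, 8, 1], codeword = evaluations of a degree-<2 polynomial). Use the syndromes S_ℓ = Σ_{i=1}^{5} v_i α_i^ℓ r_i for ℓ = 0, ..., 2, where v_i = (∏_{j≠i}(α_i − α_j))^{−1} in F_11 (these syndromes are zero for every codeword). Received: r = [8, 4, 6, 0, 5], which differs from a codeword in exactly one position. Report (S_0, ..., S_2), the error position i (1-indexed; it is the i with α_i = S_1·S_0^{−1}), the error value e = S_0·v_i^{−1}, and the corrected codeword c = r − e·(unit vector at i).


S = (8, 5, 10), error at position 1, error magnitude e = 10, c = [9, 4, 6, 0, 5].

Step 1: column multipliers v_i = (∏_{j≠i}(α_i − α_j))^{−1} mod 11.
  i = 1 (α = 2): (2−9)(2−4)(2−8)(2−1) = (−7)·(−2)·(−6)·1 = −84 ≡ 4, so v_1 = 4^{−1} = 3 (mod 11).
  i = 2 (α = 9): (9−2)(9−4)(9−8)(9−1) = 7·5·1·8 = 280 ≡ 5, so v_2 = 5^{−1} = 9 (mod 11).
  i = 3 (α = 4): (4−2)(4−9)(4−8)(4−1) = 2·(−5)·(−4)·3 = 120 ≡ 10, so v_3 = 10^{−1} = 10 (mod 11).
  i = 4 (α = 8): (8−2)(8−9)(8−4)(8−1) = 6·(−1)·4·7 = −168 ≡ 8, so v_4 = 8^{−1} = 7 (mod 11).
  i = 5 (α = 1): (1−2)(1−9)(1−4)(1−8) = (−1)·(−8)·(−3)·(−7) = 168 ≡ 3, so v_5 = 3^{−1} = 4 (mod 11).
  v = [3, 9, 10, 7, 4].
Step 2: syndromes of r = [8, 4, 6, 0, 5] (all sums mod 11).
  S_0 = Σ v_i r_i = 3·8 + 9·4 + 10·6 + 7·0 + 4·5 = 140 ≡ 8.
  S_1 = Σ v_i α_i r_i = 3·2·8 + 9·9·4 + 10·4·6 + 7·8·0 + 4·1·5 = 632 ≡ 5.
  α_i^2 mod 11 = [4, 4, 5, 9, 1].
  S_2 = Σ v_i α_i^2 r_i = 3·4·8 + 9·4·4 + 10·5·6 + 7·9·0 + 4·1·5 = 560 ≡ 10.
  S = (8, 5, 10) ≠ 0, so r is not a codeword (an error is present).
Step 3: locate the error. For a single error e at position i, S_ℓ = v_i·e·α_i^ℓ, so α_err = S_1/S_0.
  S_0^{−1} = 8^{−1} = 7 (mod 11), so α_err = 5·7 = 35 ≡ 2 = α_1. Error position i = 1.
  Consistency check: S_2/S_1 = 10·9 = 90 ≡ 2 = α_err ✓ (single-error assumption holds).
Step 4: error magnitude e = S_0/v_1 = S_0·∏_{j≠1}(α_1 − α_j) = 8·4 = 32 ≡ 10 (mod 11).
Step 5: correct position 1: c_1 = r_1 − e = 8 − 10 ≡ 9 (mod 11). Hence c = [9, 4, 6, 0, 5].
  Check: interpolating c through the α_i gives m(x) = 1 + 4·x (degree < 2) with m(α_i) = c_i for every i, so c is indeed a codeword.


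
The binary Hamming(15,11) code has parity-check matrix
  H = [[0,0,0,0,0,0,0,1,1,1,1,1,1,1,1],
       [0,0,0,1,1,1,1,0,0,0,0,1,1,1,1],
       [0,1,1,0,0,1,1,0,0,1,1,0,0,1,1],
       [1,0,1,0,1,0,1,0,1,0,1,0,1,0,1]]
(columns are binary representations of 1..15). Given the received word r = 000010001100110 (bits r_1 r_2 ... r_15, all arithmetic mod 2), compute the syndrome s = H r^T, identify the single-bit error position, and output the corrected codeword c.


s = (0, 1, 0, 1)^T, error position = 5, corrected codeword c = 000000001100110

Compute s = H r^T mod 2 one row at a time:
  s_1 = 0 + 1 + 1 + 0 + 0 + 1 + 1 + 0 = 4 ≡ 0 (mod 2).
  s_2 = 0 + 1 + 0 + 0 + 0 + 1 + 1 + 0 = 3 ≡ 1 (mod 2).
  s_3 = 0 + 0 + 0 + 0 + 1 + 0 + 1 + 0 = 2 ≡ 0 (mod 2).
  s_4 = 0 + 0 + 1 + 0 + 1 + 0 + 1 + 0 = 3 ≡ 1 (mod 2).
s = (0, 1, 0, 1)^T — this equals column 5 of H (binary 0101), so error is at position 5.
Correct: flip bit 5 of r = 000010001100110 to get c = 000000001100110.


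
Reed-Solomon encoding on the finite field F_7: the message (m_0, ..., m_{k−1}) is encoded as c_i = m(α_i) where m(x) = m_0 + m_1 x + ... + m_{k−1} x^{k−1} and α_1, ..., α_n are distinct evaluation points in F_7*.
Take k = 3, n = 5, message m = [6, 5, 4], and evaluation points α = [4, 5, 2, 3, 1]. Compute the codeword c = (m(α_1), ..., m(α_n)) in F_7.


c = [6, 5, 4, 1, 1]

Message polynomial: m(x) = 6 + 5·x + 4·x^2 (mod 7).
For each evaluation point α_i, compute m(α_i) mod 7:
  α_1 = 4: Horner steps 4 → 0 → 6, so m(4) = 6.
  α_2 = 5: Horner steps 4 → 4 → 5, so m(5) = 5.
  α_3 = 2: Horner steps 4 → 6 → 4, so m(2) = 4.
  α_4 = 3: Horner steps 4 → 3 → 1, so m(3) = 1.
  α_5 = 1: Horner steps 4 → 2 → 1, so m(1) = 1.
Codeword c = [6, 5, 4, 1, 1] ∈ F_7^5.


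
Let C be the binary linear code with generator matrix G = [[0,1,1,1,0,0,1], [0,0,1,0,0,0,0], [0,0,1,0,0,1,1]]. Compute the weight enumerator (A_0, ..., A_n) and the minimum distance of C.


Weight distribution: A_0 = 1, A_1 = 1, A_2 = 1, A_3 = 3, A_4 = 2. Minimum distance d = 1.

Enumerate all 2^3 = 8 messages m ∈ F_2^3.
For each, compute codeword c = mG in F_2^7, then tally its weight.
  m = 000 → c = 0000000, weight = 0.
  m = 100 → c = 0111001, weight = 4.
  m = 010 → c = 0010000, weight = 1.
  m = 110 → c = 0101001, weight = 3.
  m = 001 → c = 0010011, weight = 3.
  m = 101 → c = 0101010, weight = 3.
  m = 011 → c = 0000011, weight = 2.
  m = 111 → c = 0111010, weight = 4.
Tally weights:
  weight 0: 1 codewords.
  weight 1: 1 codewords.
  weight 2: 1 codewords.
  weight 3: 3 codewords.
  weight 4: 2 codewords.
Minimum distance d = smallest w > 0 with A_w > 0 = 1.
Sanity: Σ A_w = 8 = 2^3 = 8 ✓.


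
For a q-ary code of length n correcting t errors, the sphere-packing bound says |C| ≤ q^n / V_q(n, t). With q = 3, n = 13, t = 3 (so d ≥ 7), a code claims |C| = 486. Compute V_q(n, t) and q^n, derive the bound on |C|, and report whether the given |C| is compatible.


V_q(n, t) = 2627, q^n = 1594323, Hamming bound = 606, |C| = 486 ≤ bound (satisfied).

Step 1: Compute V_q(n, t) = Σ_{j=0}^3 C(n, j) (q−1)^j.
  j = 0: C(13,0)·(2)^0 = 1·1 = 1.
  j = 1: C(13,1)·(2)^1 = 13·2 = 26.
  j = 2: C(13,2)·(2)^2 = 78·4 = 312.
  j = 3: C(13,3)·(2)^3 = 286·8 = 2288.
  V_q(n, t) = 1 + 26 + 312 + 2288 = 2627.
Step 2: q^n = 3^13 = 1594323.
Step 3: Hamming bound ⌊q^n / V_q(n,t)⌋ = ⌊1594323/2627⌋ = 606.
Step 4: Compare |C| = 486 to 606: satisfied.
The claimed |C| lies below the Hamming bound.


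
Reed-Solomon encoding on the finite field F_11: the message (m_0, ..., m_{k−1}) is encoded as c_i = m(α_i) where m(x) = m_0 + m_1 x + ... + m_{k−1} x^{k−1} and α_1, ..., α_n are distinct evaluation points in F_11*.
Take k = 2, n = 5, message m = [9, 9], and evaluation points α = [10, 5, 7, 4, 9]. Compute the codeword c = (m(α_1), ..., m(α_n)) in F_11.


c = [0, 10, 6, 1, 2]

Message polynomial: m(x) = 9 + 9·x (mod 11).
For each evaluation point α_i, compute m(α_i) mod 11:
  α_1 = 10: Horner steps 9 → 0, so m(10) = 0.
  α_2 = 5: Horner steps 9 → 10, so m(5) = 10.
  α_3 = 7: Horner steps 9 → 6, so m(7) = 6.
  α_4 = 4: Horner steps 9 → 1, so m(4) = 1.
  α_5 = 9: Horner steps 9 → 2, so m(9) = 2.
Codeword c = [0, 10, 6, 1, 2] ∈ F_11^5.


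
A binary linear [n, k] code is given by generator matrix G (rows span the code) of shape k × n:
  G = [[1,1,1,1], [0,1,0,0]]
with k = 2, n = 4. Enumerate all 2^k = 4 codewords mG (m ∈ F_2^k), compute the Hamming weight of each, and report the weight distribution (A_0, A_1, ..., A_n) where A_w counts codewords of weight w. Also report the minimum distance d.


Weight distribution: A_0 = 1, A_1 = 1, A_3 = 1, A_4 = 1. Minimum distance d = 1.

Enumerate all 2^2 = 4 messages m ∈ F_2^2.
For each, compute codeword c = mG in F_2^4, then tally its weight.
  m = 00 → c = 0000, weight = 0.
  m = 10 → c = 1111, weight = 4.
  m = 01 → c = 0100, weight = 1.
  m = 11 → c = 1011, weight = 3.
Tally weights:
  weight 0: 1 codewords.
  weight 1: 1 codewords.
  weight 3: 1 codewords.
  weight 4: 1 codewords.
Minimum distance d = smallest w > 0 with A_w > 0 = 1.
Sanity: Σ A_w = 4 = 2^2 = 4 ✓.


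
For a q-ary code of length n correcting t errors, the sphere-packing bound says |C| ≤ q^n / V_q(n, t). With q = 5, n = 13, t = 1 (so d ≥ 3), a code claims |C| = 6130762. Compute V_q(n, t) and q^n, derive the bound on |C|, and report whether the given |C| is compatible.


V_q(n, t) = 53, q^n = 1220703125, Hamming bound = 23032134, |C| = 6130762 ≤ bound (satisfied).

Step 1: Compute V_q(n, t) = Σ_{j=0}^1 C(n, j) (q−1)^j.
  j = 0: C(13,0)·(4)^0 = 1·1 = 1.
  j = 1: C(13,1)·(4)^1 = 13·4 = 52.
  V_q(n, t) = 1 + 52 = 53.
Step 2: q^n = 5^13 = 1220703125.
Step 3: Hamming bound ⌊q^n / V_q(n,t)⌋ = ⌊1220703125/53⌋ = 23032134.
Step 4: Compare |C| = 6130762 to 23032134: satisfied.
The claimed |C| lies below the Hamming bound.


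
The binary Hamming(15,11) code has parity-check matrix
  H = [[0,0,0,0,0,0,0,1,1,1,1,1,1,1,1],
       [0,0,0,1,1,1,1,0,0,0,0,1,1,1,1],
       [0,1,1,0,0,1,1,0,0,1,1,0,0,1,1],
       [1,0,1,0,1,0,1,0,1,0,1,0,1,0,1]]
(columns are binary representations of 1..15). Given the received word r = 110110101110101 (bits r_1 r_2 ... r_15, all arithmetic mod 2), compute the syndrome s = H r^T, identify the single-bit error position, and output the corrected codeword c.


s = (1, 1, 1, 1)^T, error position = 15, corrected codeword c = 110110101110100

Compute s = H r^T mod 2 one row at a time:
  s_1 = 0 + 1 + 1 + 1 + 0 + 1 + 0 + 1 = 5 ≡ 1 (mod 2).
  s_2 = 1 + 1 + 0 + 1 + 0 + 1 + 0 + 1 = 5 ≡ 1 (mod 2).
  s_3 = 1 + 0 + 0 + 1 + 1 + 1 + 0 + 1 = 5 ≡ 1 (mod 2).
  s_4 = 1 + 0 + 1 + 1 + 1 + 1 + 1 + 1 = 7 ≡ 1 (mod 2).
s = (1, 1, 1, 1)^T — this equals column 15 of H (binary 1111), so error is at position 15.
Correct: flip bit 15 of r = 110110101110101 to get c = 110110101110100.


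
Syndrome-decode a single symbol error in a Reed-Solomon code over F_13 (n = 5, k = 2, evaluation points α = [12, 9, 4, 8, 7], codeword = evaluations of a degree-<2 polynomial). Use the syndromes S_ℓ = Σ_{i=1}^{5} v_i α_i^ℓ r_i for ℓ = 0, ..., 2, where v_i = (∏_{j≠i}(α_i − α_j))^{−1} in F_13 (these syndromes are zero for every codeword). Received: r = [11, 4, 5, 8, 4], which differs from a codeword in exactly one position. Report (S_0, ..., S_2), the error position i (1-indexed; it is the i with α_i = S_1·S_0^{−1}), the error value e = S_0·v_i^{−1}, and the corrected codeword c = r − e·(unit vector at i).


S = (2, 5, 6), error at position 2, error magnitude e = 5, c = [11, 12, 5, 8, 4].

Step 1: column multipliers v_i = (∏_{j≠i}(α_i − α_j))^{−1} mod 13.
  i = 1 (α = 12): (12−9)(12−4)(12−8)(12−7) = 3·8·4·5 = 480 ≡ 12, so v_1 = 12^{−1} = 12 (mod 13).
  i = 2 (α = 9): (9−12)(9−4)(9−8)(9−7) = (−3)·5·1·2 = −30 ≡ 9, so v_2 = 9^{−1} = 3 (mod 13).
  i = 3 (α = 4): (4−12)(4−9)(4−8)(4−7) = (−8)·(−5)·(−4)·(−3) = 480 ≡ 12, so v_3 = 12^{−1} = 12 (mod 13).
  i = 4 (α = 8): (8−12)(8−9)(8−4)(8−7) = (−4)·(−1)·4·1 = 16 ≡ 3, so v_4 = 3^{−1} = 9 (mod 13).
  i = 5 (α = 7): (7−12)(7−9)(7−4)(7−8) = (−5)·(−2)·3·(−1) = −30 ≡ 9, so v_5 = 9^{−1} = 3 (mod 13).
  v = [12, 3, 12, 9, 3].
Step 2: syndromes of r = [11, 4, 5, 8, 4] (all sums mod 13).
  S_0 = Σ v_i r_i = 12·11 + 3·4 + 12·5 + 9·8 + 3·4 = 288 ≡ 2.
  S_1 = Σ v_i α_i r_i = 12·12·11 + 3·9·4 + 12·4·5 + 9·8·8 + 3·7·4 = 2592 ≡ 5.
  α_i^2 mod 13 = [1, 3, 3, 12, 10].
  S_2 = Σ v_i α_i^2 r_i = 12·1·11 + 3·3·4 + 12·3·5 + 9·12·8 + 3·10·4 = 1332 ≡ 6.
  S = (2, 5, 6) ≠ 0, so r is not a codeword (an error is present).
Step 3: locate the error. For a single error e at position i, S_ℓ = v_i·e·α_i^ℓ, so α_err = S_1/S_0.
  S_0^{−1} = 2^{−1} = 7 (mod 13), so α_err = 5·7 = 35 ≡ 9 = α_2. Error position i = 2.
  Consistency check: S_2/S_1 = 6·8 = 48 ≡ 9 = α_err ✓ (single-error assumption holds).
Step 4: error magnitude e = S_0/v_2 = S_0·∏_{j≠2}(α_2 − α_j) = 2·9 = 18 ≡ 5 (mod 13).
Step 5: correct position 2: c_2 = r_2 − e = 4 − 5 ≡ 12 (mod 13). Hence c = [11, 12, 5, 8, 4].
  Check: interpolating c through the α_i gives m(x) = 2 + 4·x (degree < 2) with m(α_i) = c_i for every i, so c is indeed a codeword.


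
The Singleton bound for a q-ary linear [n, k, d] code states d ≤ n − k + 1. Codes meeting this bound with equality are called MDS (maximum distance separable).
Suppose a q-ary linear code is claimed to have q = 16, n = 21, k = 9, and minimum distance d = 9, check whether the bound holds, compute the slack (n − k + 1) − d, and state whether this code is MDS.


Singleton RHS = n − k + 1 = 13, slack = 4, bound satisfied, not MDS.

Singleton bound: d ≤ n − k + 1.
Here n = 21, k = 9, so n − k + 1 = 13.
Given d = 9, check d ≤ 13: YES.
Slack = (n − k + 1) − d = 4.
The code is NOT MDS (slack = 4 > 0).
Description: the claimed parameters are [21, 9, 9]_16; such a code would be non-MDS.


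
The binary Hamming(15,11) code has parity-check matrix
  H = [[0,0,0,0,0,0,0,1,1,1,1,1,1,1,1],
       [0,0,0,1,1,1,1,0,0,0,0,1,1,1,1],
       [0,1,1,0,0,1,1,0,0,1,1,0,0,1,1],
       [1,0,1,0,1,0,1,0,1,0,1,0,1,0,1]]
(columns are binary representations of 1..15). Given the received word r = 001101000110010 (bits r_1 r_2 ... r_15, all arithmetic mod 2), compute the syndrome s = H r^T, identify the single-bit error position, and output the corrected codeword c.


s = (1, 1, 1, 0)^T, error position = 14, corrected codeword c = 001101000110000

Compute s = H r^T mod 2 one row at a time:
  s_1 = 0 + 0 + 1 + 1 + 0 + 0 + 1 + 0 = 3 ≡ 1 (mod 2).
  s_2 = 1 + 0 + 1 + 0 + 0 + 0 + 1 + 0 = 3 ≡ 1 (mod 2).
  s_3 = 0 + 1 + 1 + 0 + 1 + 1 + 1 + 0 = 5 ≡ 1 (mod 2).
  s_4 = 0 + 1 + 0 + 0 + 0 + 1 + 0 + 0 = 2 ≡ 0 (mod 2).
s = (1, 1, 1, 0)^T — this equals column 14 of H (binary 1110), so error is at position 14.
Correct: flip bit 14 of r = 001101000110010 to get c = 001101000110000.


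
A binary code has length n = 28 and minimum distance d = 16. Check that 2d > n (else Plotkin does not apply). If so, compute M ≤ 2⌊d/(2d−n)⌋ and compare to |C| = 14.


Plotkin bound M ≤ 8; given |C| = 14 > bound (violated).

Check applicability: 2d = 32, n = 28.
2d − n = 4 > 0, so Plotkin applies.
Compute d/(2d−n) = 16/4 ≈ 4.0000.
⌊d/(2d−n)⌋ = 4.
Plotkin bound: M ≤ 2·4 = 8.
Given |C| = 14, check: VIOLATED.
This |C| is above the Plotkin bound, so no binary code with n = 28, d = 16 and 14 codewords exists.


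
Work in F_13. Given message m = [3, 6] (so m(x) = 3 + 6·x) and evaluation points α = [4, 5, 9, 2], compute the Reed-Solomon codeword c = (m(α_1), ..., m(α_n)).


c = [1, 7, 5, 2]

Message polynomial: m(x) = 3 + 6·x (mod 13).
For each evaluation point α_i, compute m(α_i) mod 13:
  α_1 = 4: Horner steps 6 → 1, so m(4) = 1.
  α_2 = 5: Horner steps 6 → 7, so m(5) = 7.
  α_3 = 9: Horner steps 6 → 5, so m(9) = 5.
  α_4 = 2: Horner steps 6 → 2, so m(2) = 2.
Codeword c = [1, 7, 5, 2] ∈ F_13^4.


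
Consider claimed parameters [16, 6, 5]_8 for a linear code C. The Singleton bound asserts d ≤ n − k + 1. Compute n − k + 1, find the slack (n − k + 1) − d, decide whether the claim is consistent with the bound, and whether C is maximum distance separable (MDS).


Singleton RHS = n − k + 1 = 11, slack = 6, bound satisfied, not MDS.

Singleton bound: d ≤ n − k + 1.
Here n = 16, k = 6, so n − k + 1 = 11.
Given d = 5, check d ≤ 11: YES.
Slack = (n − k + 1) − d = 6.
The code is NOT MDS (slack = 6 > 0).
Description: the claimed parameters are [16, 6, 5]_8; such a code would be non-MDS.


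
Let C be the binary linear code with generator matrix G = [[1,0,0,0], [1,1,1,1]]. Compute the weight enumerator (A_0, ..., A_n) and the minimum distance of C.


Weight distribution: A_0 = 1, A_1 = 1, A_3 = 1, A_4 = 1. Minimum distance d = 1.

Enumerate all 2^2 = 4 messages m ∈ F_2^2.
For each, compute codeword c = mG in F_2^4, then tally its weight.
  m = 00 → c = 0000, weight = 0.
  m = 10 → c = 1000, weight = 1.
  m = 01 → c = 1111, weight = 4.
  m = 11 → c = 0111, weight = 3.
Tally weights:
  weight 0: 1 codewords.
  weight 1: 1 codewords.
  weight 3: 1 codewords.
  weight 4: 1 codewords.
Minimum distance d = smallest w > 0 with A_w > 0 = 1.
Sanity: Σ A_w = 4 = 2^2 = 4 ✓.


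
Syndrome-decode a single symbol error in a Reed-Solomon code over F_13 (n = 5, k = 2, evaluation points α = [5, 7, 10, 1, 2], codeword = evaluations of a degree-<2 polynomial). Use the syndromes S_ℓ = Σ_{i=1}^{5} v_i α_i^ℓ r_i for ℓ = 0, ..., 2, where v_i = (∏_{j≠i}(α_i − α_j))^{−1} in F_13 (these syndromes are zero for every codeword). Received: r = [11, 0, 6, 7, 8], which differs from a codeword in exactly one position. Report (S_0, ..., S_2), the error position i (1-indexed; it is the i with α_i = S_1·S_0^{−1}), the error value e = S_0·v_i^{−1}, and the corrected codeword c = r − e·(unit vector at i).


S = (3, 4, 1), error at position 3, error magnitude e = 3, c = [11, 0, 3, 7, 8].

Step 1: column multipliers v_i = (∏_{j≠i}(α_i − α_j))^{−1} mod 13.
  i = 1 (α = 5): (5−7)(5−10)(5−1)(5−2) = (−2)·(−5)·4·3 = 120 ≡ 3, so v_1 = 3^{−1} = 9 (mod 13).
  i = 2 (α = 7): (7−5)(7−10)(7−1)(7−2) = 2·(−3)·6·5 = −180 ≡ 2, so v_2 = 2^{−1} = 7 (mod 13).
  i = 3 (α = 10): (10−5)(10−7)(10−1)(10−2) = 5·3·9·8 = 1080 ≡ 1, so v_3 = 1^{−1} = 1 (mod 13).
  i = 4 (α = 1): (1−5)(1−7)(1−10)(1−2) = (−4)·(−6)·(−9)·(−1) = 216 ≡ 8, so v_4 = 8^{−1} = 5 (mod 13).
  i = 5 (α = 2): (2−5)(2−7)(2−10)(2−1) = (−3)·(−5)·(−8)·1 = −120 ≡ 10, so v_5 = 10^{−1} = 4 (mod 13).
  v = [9, 7, 1, 5, 4].
Step 2: syndromes of r = [11, 0, 6, 7, 8] (all sums mod 13).
  S_0 = Σ v_i r_i = 9·11 + 7·0 + 1·6 + 5·7 + 4·8 = 172 ≡ 3.
  S_1 = Σ v_i α_i r_i = 9·5·11 + 7·7·0 + 1·10·6 + 5·1·7 + 4·2·8 = 654 ≡ 4.
  α_i^2 mod 13 = [12, 10, 9, 1, 4].
  S_2 = Σ v_i α_i^2 r_i = 9·12·11 + 7·10·0 + 1·9·6 + 5·1·7 + 4·4·8 = 1405 ≡ 1.
  S = (3, 4, 1) ≠ 0, so r is not a codeword (an error is present).
Step 3: locate the error. For a single error e at position i, S_ℓ = v_i·e·α_i^ℓ, so α_err = S_1/S_0.
  S_0^{−1} = 3^{−1} = 9 (mod 13), so α_err = 4·9 = 36 ≡ 10 = α_3. Error position i = 3.
  Consistency check: S_2/S_1 = 1·10 = 10 ≡ 10 = α_err ✓ (single-error assumption holds).
Step 4: error magnitude e = S_0/v_3 = S_0·∏_{j≠3}(α_3 − α_j) = 3·1 = 3 ≡ 3 (mod 13).
Step 5: correct position 3: c_3 = r_3 − e = 6 − 3 ≡ 3 (mod 13). Hence c = [11, 0, 3, 7, 8].
  Check: interpolating c through the α_i gives m(x) = 6 + 1·x (degree < 2) with m(α_i) = c_i for every i, so c is indeed a codeword.


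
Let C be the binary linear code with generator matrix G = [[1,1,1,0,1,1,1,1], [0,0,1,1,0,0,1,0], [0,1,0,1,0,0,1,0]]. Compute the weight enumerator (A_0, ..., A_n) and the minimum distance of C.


Weight distribution: A_0 = 1, A_2 = 1, A_3 = 2, A_5 = 1, A_6 = 2, A_7 = 1. Minimum distance d = 2.

Enumerate all 2^3 = 8 messages m ∈ F_2^3.
For each, compute codeword c = mG in F_2^8, then tally its weight.
  m = 000 → c = 00000000, weight = 0.
  m = 100 → c = 11101111, weight = 7.
  m = 010 → c = 00110010, weight = 3.
  m = 110 → c = 11011101, weight = 6.
  m = 001 → c = 01010010, weight = 3.
  m = 101 → c = 10111101, weight = 6.
  m = 011 → c = 01100000, weight = 2.
  m = 111 → c = 10001111, weight = 5.
Tally weights:
  weight 0: 1 codewords.
  weight 2: 1 codewords.
  weight 3: 2 codewords.
  weight 5: 1 codewords.
  weight 6: 2 codewords.
  weight 7: 1 codewords.
Minimum distance d = smallest w > 0 with A_w > 0 = 2.
Sanity: Σ A_w = 8 = 2^3 = 8 ✓.


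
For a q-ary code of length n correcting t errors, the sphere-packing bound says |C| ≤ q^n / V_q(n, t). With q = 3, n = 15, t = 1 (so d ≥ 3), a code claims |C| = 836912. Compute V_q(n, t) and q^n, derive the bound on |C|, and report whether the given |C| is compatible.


V_q(n, t) = 31, q^n = 14348907, Hamming bound = 462867, |C| = 836912 > bound (violated).

Step 1: Compute V_q(n, t) = Σ_{j=0}^1 C(n, j) (q−1)^j.
  j = 0: C(15,0)·(2)^0 = 1·1 = 1.
  j = 1: C(15,1)·(2)^1 = 15·2 = 30.
  V_q(n, t) = 1 + 30 = 31.
Step 2: q^n = 3^15 = 14348907.
Step 3: Hamming bound ⌊q^n / V_q(n,t)⌋ = ⌊14348907/31⌋ = 462867.
Step 4: Compare |C| = 836912 to 462867: violated.
The claimed |C| lies above the Hamming bound, so no 3-ary code of length 15 with d ≥ 3 can have 836912 codewords.


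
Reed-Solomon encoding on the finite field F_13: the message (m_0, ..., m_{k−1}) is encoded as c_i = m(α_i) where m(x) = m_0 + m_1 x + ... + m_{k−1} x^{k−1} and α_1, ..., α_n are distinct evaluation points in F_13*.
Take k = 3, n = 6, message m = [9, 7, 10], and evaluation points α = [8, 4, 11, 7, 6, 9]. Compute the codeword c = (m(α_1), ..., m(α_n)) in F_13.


c = [3, 2, 9, 2, 8, 11]

Message polynomial: m(x) = 9 + 7·x + 10·x^2 (mod 13).
For each evaluation point α_i, compute m(α_i) mod 13:
  α_1 = 8: Horner steps 10 → 9 → 3, so m(8) = 3.
  α_2 = 4: Horner steps 10 → 8 → 2, so m(4) = 2.
  α_3 = 11: Horner steps 10 → 0 → 9, so m(11) = 9.
  α_4 = 7: Horner steps 10 → 12 → 2, so m(7) = 2.
  α_5 = 6: Horner steps 10 → 2 → 8, so m(6) = 8.
  α_6 = 9: Horner steps 10 → 6 → 11, so m(9) = 11.
Codeword c = [3, 2, 9, 2, 8, 11] ∈ F_13^6.


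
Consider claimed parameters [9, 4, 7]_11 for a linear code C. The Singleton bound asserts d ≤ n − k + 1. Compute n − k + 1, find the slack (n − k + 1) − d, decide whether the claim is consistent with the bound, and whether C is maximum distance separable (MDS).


Singleton RHS = n − k + 1 = 6, slack = -1, bound violated (no such code; not MDS).

Singleton bound: d ≤ n − k + 1.
Here n = 9, k = 4, so n − k + 1 = 6.
Given d = 7, check d ≤ 6: NO.
Slack = (n − k + 1) − d = -1.
The slack is negative: d = 7 exceeds n − k + 1 = 6 by 1, so the Singleton bound is violated and no linear [9, 4, 7]_11 code can exist. In particular it is not MDS (MDS requires d = n − k + 1 exactly).
Description: the claimed parameters are [9, 4, 7]_11; such a code would be impossible (violates the Singleton bound).


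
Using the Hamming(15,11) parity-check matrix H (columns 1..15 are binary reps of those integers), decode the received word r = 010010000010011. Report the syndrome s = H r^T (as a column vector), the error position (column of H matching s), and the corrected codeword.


s = (1, 1, 0, 1)^T, error position = 13, corrected codeword c = 010010000010111

Compute s = H r^T mod 2 one row at a time:
  s_1 = 0 + 0 + 0 + 1 + 0 + 0 + 1 + 1 = 3 ≡ 1 (mod 2).
  s_2 = 0 + 1 + 0 + 0 + 0 + 0 + 1 + 1 = 3 ≡ 1 (mod 2).
  s_3 = 1 + 0 + 0 + 0 + 0 + 1 + 1 + 1 = 4 ≡ 0 (mod 2).
  s_4 = 0 + 0 + 1 + 0 + 0 + 1 + 0 + 1 = 3 ≡ 1 (mod 2).
s = (1, 1, 0, 1)^T — this equals column 13 of H (binary 1101), so error is at position 13.
Correct: flip bit 13 of r = 010010000010011 to get c = 010010000010111.


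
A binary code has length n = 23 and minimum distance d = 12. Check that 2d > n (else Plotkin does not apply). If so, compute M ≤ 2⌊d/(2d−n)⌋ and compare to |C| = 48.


Plotkin bound M ≤ 24; given |C| = 48 > bound (violated).

Check applicability: 2d = 24, n = 23.
2d − n = 1 > 0, so Plotkin applies.
Compute d/(2d−n) = 12/1 ≈ 12.0000.
⌊d/(2d−n)⌋ = 12.
Plotkin bound: M ≤ 2·12 = 24.
Given |C| = 48, check: VIOLATED.
This |C| is above the Plotkin bound, so no binary code with n = 23, d = 12 and 48 codewords exists.


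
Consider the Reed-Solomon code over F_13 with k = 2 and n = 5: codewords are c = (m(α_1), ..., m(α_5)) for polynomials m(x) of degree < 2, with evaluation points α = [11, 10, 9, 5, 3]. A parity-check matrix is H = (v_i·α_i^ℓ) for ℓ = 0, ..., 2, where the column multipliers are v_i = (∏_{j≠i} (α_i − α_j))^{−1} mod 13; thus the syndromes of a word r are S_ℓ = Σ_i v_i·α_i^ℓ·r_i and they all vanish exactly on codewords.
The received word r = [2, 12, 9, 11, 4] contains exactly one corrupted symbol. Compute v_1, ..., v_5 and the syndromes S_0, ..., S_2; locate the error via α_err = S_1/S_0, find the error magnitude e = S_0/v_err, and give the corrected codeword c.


S = (2, 10, 11), error at position 4, error magnitude e = 1, c = [2, 12, 9, 10, 4].

Step 1: column multipliers v_i = (∏_{j≠i}(α_i − α_j))^{−1} mod 13.
  i = 1 (α = 11): (11−10)(11−9)(11−5)(11−3) = 1·2·6·8 = 96 ≡ 5, so v_1 = 5^{−1} = 8 (mod 13).
  i = 2 (α = 10): (10−11)(10−9)(10−5)(10−3) = (−1)·1·5·7 = −35 ≡ 4, so v_2 = 4^{−1} = 10 (mod 13).
  i = 3 (α = 9): (9−11)(9−10)(9−5)(9−3) = (−2)·(−1)·4·6 = 48 ≡ 9, so v_3 = 9^{−1} = 3 (mod 13).
  i = 4 (α = 5): (5−11)(5−10)(5−9)(5−3) = (−6)·(−5)·(−4)·2 = −240 ≡ 7, so v_4 = 7^{−1} = 2 (mod 13).
  i = 5 (α = 3): (3−11)(3−10)(3−9)(3−5) = (−8)·(−7)·(−6)·(−2) = 672 ≡ 9, so v_5 = 9^{−1} = 3 (mod 13).
  v = [8, 10, 3, 2, 3].
Step 2: syndromes of r = [2, 12, 9, 11, 4] (all sums mod 13).
  S_0 = Σ v_i r_i = 8·2 + 10·12 + 3·9 + 2·11 + 3·4 = 197 ≡ 2.
  S_1 = Σ v_i α_i r_i = 8·11·2 + 10·10·12 + 3·9·9 + 2·5·11 + 3·3·4 = 1765 ≡ 10.
  α_i^2 mod 13 = [4, 9, 3, 12, 9].
  S_2 = Σ v_i α_i^2 r_i = 8·4·2 + 10·9·12 + 3·3·9 + 2·12·11 + 3·9·4 = 1597 ≡ 11.
  S = (2, 10, 11) ≠ 0, so r is not a codeword (an error is present).
Step 3: locate the error. For a single error e at position i, S_ℓ = v_i·e·α_i^ℓ, so α_err = S_1/S_0.
  S_0^{−1} = 2^{−1} = 7 (mod 13), so α_err = 10·7 = 70 ≡ 5 = α_4. Error position i = 4.
  Consistency check: S_2/S_1 = 11·4 = 44 ≡ 5 = α_err ✓ (single-error assumption holds).
Step 4: error magnitude e = S_0/v_4 = S_0·∏_{j≠4}(α_4 − α_j) = 2·7 = 14 ≡ 1 (mod 13).
Step 5: correct position 4: c_4 = r_4 − e = 11 − 1 ≡ 10 (mod 13). Hence c = [2, 12, 9, 10, 4].
  Check: interpolating c through the α_i gives m(x) = 8 + 3·x (degree < 2) with m(α_i) = c_i for every i, so c is indeed a codeword.


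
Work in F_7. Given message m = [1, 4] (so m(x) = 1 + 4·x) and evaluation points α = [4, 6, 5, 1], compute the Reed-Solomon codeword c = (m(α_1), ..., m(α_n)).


c = [3, 4, 0, 5]

Message polynomial: m(x) = 1 + 4·x (mod 7).
For each evaluation point α_i, compute m(α_i) mod 7:
  α_1 = 4: Horner steps 4 → 3, so m(4) = 3.
  α_2 = 6: Horner steps 4 → 4, so m(6) = 4.
  α_3 = 5: Horner steps 4 → 0, so m(5) = 0.
  α_4 = 1: Horner steps 4 → 5, so m(1) = 5.
Codeword c = [3, 4, 0, 5] ∈ F_7^4.


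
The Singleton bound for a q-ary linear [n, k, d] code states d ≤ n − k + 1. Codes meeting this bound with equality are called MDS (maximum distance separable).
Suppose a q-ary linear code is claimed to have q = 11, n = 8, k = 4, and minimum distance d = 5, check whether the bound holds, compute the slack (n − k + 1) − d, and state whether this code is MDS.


Singleton RHS = n − k + 1 = 5, slack = 0, bound satisfied, MDS.

Singleton bound: d ≤ n − k + 1.
Here n = 8, k = 4, so n − k + 1 = 5.
Given d = 5, check d ≤ 5: YES.
Slack = (n − k + 1) − d = 0.
The code is MDS (slack = 0).
Description: the claimed parameters are [8, 4, 5]_11; such a code would be MDS (meets Singleton bound).


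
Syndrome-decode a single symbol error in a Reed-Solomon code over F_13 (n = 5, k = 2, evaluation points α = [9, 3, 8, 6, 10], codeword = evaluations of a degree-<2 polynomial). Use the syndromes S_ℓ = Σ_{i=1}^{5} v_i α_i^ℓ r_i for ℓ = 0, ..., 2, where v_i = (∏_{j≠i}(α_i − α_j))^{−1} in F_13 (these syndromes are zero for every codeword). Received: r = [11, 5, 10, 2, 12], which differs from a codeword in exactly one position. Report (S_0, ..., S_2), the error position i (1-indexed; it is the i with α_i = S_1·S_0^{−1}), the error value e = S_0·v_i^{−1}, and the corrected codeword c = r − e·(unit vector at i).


S = (12, 7, 3), error at position 4, error magnitude e = 7, c = [11, 5, 10, 8, 12].

Step 1: column multipliers v_i = (∏_{j≠i}(α_i − α_j))^{−1} mod 13.
  i = 1 (α = 9): (9−3)(9−8)(9−6)(9−10) = 6·1·3·(−1) = −18 ≡ 8, so v_1 = 8^{−1} = 5 (mod 13).
  i = 2 (α = 3): (3−9)(3−8)(3−6)(3−10) = (−6)·(−5)·(−3)·(−7) = 630 ≡ 6, so v_2 = 6^{−1} = 11 (mod 13).
  i = 3 (α = 8): (8−9)(8−3)(8−6)(8−10) = (−1)·5·2·(−2) = 20 ≡ 7, so v_3 = 7^{−1} = 2 (mod 13).
  i = 4 (α = 6): (6−9)(6−3)(6−8)(6−10) = (−3)·3·(−2)·(−4) = −72 ≡ 6, so v_4 = 6^{−1} = 11 (mod 13).
  i = 5 (α = 10): (10−9)(10−3)(10−8)(10−6) = 1·7·2·4 = 56 ≡ 4, so v_5 = 4^{−1} = 10 (mod 13).
  v = [5, 11, 2, 11, 10].
Step 2: syndromes of r = [11, 5, 10, 2, 12] (all sums mod 13).
  S_0 = Σ v_i r_i = 5·11 + 11·5 + 2·10 + 11·2 + 10·12 = 272 ≡ 12.
  S_1 = Σ v_i α_i r_i = 5·9·11 + 11·3·5 + 2·8·10 + 11·6·2 + 10·10·12 = 2152 ≡ 7.
  α_i^2 mod 13 = [3, 9, 12, 10, 9].
  S_2 = Σ v_i α_i^2 r_i = 5·3·11 + 11·9·5 + 2·12·10 + 11·10·2 + 10·9·12 = 2200 ≡ 3.
  S = (12, 7, 3) ≠ 0, so r is not a codeword (an error is present).
Step 3: locate the error. For a single error e at position i, S_ℓ = v_i·e·α_i^ℓ, so α_err = S_1/S_0.
  S_0^{−1} = 12^{−1} = 12 (mod 13), so α_err = 7·12 = 84 ≡ 6 = α_4. Error position i = 4.
  Consistency check: S_2/S_1 = 3·2 = 6 ≡ 6 = α_err ✓ (single-error assumption holds).
Step 4: error magnitude e = S_0/v_4 = S_0·∏_{j≠4}(α_4 − α_j) = 12·6 = 72 ≡ 7 (mod 13).
Step 5: correct position 4: c_4 = r_4 − e = 2 − 7 ≡ 8 (mod 13). Hence c = [11, 5, 10, 8, 12].
  Check: interpolating c through the α_i gives m(x) = 2 + 1·x (degree < 2) with m(α_i) = c_i for every i, so c is indeed a codeword.


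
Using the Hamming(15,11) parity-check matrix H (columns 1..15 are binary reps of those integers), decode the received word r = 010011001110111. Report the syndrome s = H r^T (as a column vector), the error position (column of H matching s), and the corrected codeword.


s = (0, 1, 0, 1)^T, error position = 5, corrected codeword c = 010001001110111

Compute s = H r^T mod 2 one row at a time:
  s_1 = 0 + 1 + 1 + 1 + 0 + 1 + 1 + 1 = 6 ≡ 0 (mod 2).
  s_2 = 0 + 1 + 1 + 0 + 0 + 1 + 1 + 1 = 5 ≡ 1 (mod 2).
  s_3 = 1 + 0 + 1 + 0 + 1 + 1 + 1 + 1 = 6 ≡ 0 (mod 2).
  s_4 = 0 + 0 + 1 + 0 + 1 + 1 + 1 + 1 = 5 ≡ 1 (mod 2).
s = (0, 1, 0, 1)^T — this equals column 5 of H (binary 0101), so error is at position 5.
Correct: flip bit 5 of r = 010011001110111 to get c = 010001001110111.


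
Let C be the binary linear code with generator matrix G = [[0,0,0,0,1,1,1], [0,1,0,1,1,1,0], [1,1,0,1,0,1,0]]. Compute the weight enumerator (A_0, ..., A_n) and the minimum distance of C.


Weight distribution: A_0 = 1, A_2 = 1, A_3 = 3, A_4 = 2, A_5 = 1. Minimum distance d = 2.

Enumerate all 2^3 = 8 messages m ∈ F_2^3.
For each, compute codeword c = mG in F_2^7, then tally its weight.
  m = 000 → c = 0000000, weight = 0.
  m = 100 → c = 0000111, weight = 3.
  m = 010 → c = 0101110, weight = 4.
  m = 110 → c = 0101001, weight = 3.
  m = 001 → c = 1101010, weight = 4.
  m = 101 → c = 1101101, weight = 5.
  m = 011 → c = 1000100, weight = 2.
  m = 111 → c = 1000011, weight = 3.
Tally weights:
  weight 0: 1 codewords.
  weight 2: 1 codewords.
  weight 3: 3 codewords.
  weight 4: 2 codewords.
  weight 5: 1 codewords.
Minimum distance d = smallest w > 0 with A_w > 0 = 2.
Sanity: Σ A_w = 8 = 2^3 = 8 ✓.
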